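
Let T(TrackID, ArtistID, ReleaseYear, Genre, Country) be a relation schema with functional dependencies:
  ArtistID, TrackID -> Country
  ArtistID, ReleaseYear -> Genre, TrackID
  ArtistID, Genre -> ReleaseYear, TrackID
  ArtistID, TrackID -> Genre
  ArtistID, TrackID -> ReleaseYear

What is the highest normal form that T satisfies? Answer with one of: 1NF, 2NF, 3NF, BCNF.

BCNF

Candidate keys: {ArtistID, Genre}, {ArtistID, ReleaseYear}, {ArtistID, TrackID}. Prime attributes: {ArtistID, Genre, ReleaseYear, TrackID}.
Every FD has a superkey on the left, so the relation is in BCNF.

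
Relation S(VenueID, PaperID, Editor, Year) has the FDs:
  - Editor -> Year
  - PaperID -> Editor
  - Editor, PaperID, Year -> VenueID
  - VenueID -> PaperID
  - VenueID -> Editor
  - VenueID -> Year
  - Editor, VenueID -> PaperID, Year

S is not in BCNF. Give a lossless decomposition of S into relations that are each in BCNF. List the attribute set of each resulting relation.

{Editor, PaperID, VenueID}; {Editor, Year}

Candidate keys of the original relation: {PaperID}, {VenueID}.
{Editor, PaperID, VenueID, Year}: {Editor} determines {Editor, Year} here but is not a superkey — split on Editor -> Year, giving {Editor, Year} and {Editor, PaperID, VenueID}.
{Editor, Year} has no BCNF violation.
{Editor, PaperID, VenueID} has no BCNF violation.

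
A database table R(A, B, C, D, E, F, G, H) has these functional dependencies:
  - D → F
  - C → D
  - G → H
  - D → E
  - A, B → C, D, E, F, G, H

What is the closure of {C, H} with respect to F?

{C, D, E, F, H}

Start with {C, H}.
C → D applies; add {D} → now {C, D, H}.
D → E applies; add {E} → now {C, D, E, H}.
D → F applies; add {F} → now {C, D, E, F, H}.
No further FD applies.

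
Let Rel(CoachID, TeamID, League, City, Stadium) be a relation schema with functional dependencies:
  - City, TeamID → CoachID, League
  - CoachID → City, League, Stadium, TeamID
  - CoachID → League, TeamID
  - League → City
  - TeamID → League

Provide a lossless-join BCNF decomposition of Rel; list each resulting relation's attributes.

{City, League}; {CoachID, League, Stadium, TeamID}

Candidate keys of the original relation: {CoachID}, {TeamID}.
{City, CoachID, League, Stadium, TeamID}: {League} determines {City, League} here but is not a superkey — split on League → City, giving {City, League} and {CoachID, League, Stadium, TeamID}.
{City, League} is in BCNF.
{CoachID, League, Stadium, TeamID} is in BCNF.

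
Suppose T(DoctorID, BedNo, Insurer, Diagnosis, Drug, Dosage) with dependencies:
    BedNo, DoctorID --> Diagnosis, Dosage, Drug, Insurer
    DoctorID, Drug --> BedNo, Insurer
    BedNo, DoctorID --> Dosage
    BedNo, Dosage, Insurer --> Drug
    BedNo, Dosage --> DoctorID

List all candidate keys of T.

Closure of {BedNo, DoctorID} is {BedNo, Diagnosis, DoctorID, Dosage, Drug, Insurer}, the whole schema; {BedNo, DoctorID} is a candidate key.
Closure of {BedNo, Dosage} is {BedNo, Diagnosis, DoctorID, Dosage, Drug, Insurer}, the whole schema; {BedNo, Dosage} is a candidate key.
Closure of {DoctorID, Drug} is {BedNo, Diagnosis, DoctorID, Dosage, Drug, Insurer}, the whole schema; {DoctorID, Drug} is a candidate key.
No proper subset of any of these is a key, and no other minimal superkey exists.

{BedNo, DoctorID}, {BedNo, Dosage}, {DoctorID, Drug}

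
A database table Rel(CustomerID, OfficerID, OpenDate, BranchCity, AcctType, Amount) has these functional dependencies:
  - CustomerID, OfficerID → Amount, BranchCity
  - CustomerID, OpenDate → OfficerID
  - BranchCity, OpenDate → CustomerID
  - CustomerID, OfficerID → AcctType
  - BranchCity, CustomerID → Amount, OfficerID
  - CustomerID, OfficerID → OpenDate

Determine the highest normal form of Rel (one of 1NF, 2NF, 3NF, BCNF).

Candidate keys: {BranchCity, CustomerID}, {BranchCity, OpenDate}, {CustomerID, OfficerID}, {CustomerID, OpenDate}. Prime attributes: {BranchCity, CustomerID, OfficerID, OpenDate}.
Every FD has a superkey on the left, so the relation is in BCNF.

BCNF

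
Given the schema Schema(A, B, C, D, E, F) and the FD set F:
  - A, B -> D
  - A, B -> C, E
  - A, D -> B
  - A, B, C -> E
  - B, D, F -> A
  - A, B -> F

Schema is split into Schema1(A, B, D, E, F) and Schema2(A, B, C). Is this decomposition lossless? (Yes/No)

Schema1 ∩ Schema2 = {A, B}; its closure under F is {A, B, C, D, E, F}.
This includes all of Schema1, so the common attributes are a superkey of Schema1 — the join is lossless.

Yes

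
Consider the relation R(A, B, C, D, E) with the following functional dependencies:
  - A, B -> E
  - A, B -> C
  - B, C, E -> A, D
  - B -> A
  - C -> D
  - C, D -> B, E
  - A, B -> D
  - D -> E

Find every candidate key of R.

{B}, {C}

{B}⁺ = {A, B, C, D, E} — all of the relation — so {B} is a candidate key.
{C}⁺ = {A, B, C, D, E} — all of the relation — so {C} is a candidate key.
These are minimal and exhaustive — every other superkey contains one of them.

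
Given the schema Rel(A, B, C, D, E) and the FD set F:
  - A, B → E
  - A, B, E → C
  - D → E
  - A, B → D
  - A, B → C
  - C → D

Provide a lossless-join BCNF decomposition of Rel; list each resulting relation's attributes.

Candidate key of the original relation: {A, B}.
Within {A, B, C, D, E}: {D}⁺ ∩ {A, B, C, D, E} = {D, E}, not the whole set, so D → E violates BCNF; decompose into {D, E} and {A, B, C, D}.
{D, E} is in BCNF.
Within {A, B, C, D}: {C}⁺ ∩ {A, B, C, D} = {C, D}, not the whole set, so C → D violates BCNF; decompose into {C, D} and {A, B, C}.
{C, D} is in BCNF.
{A, B, C} is in BCNF.

{A, B, C}; {C, D}; {D, E}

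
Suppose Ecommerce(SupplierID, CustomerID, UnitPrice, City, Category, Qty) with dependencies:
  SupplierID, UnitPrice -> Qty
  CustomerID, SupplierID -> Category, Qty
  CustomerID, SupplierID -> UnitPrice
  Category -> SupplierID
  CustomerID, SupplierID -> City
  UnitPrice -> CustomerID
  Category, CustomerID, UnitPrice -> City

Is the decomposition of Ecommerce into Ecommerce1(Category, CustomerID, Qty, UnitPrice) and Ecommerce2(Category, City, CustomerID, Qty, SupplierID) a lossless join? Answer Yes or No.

Ecommerce1 ∩ Ecommerce2 = {Category, CustomerID, Qty}; its closure under F is {Category, City, CustomerID, Qty, SupplierID, UnitPrice}.
Since Ecommerce1 ⊆ {Category, City, CustomerID, Qty, SupplierID, UnitPrice}, the intersection is a superkey of Ecommerce1; the decomposition is lossless.

Yes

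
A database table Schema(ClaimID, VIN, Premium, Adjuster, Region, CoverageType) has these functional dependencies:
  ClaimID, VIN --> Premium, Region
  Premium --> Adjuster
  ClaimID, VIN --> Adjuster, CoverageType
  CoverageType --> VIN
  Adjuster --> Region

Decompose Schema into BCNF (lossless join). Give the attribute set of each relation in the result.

Candidate keys of the original relation: {ClaimID, CoverageType}, {ClaimID, VIN}.
{Adjuster, ClaimID, CoverageType, Premium, Region, VIN}: {Premium} determines {Adjuster, Premium, Region} here but is not a superkey — split on Premium --> Adjuster, Region, giving {Adjuster, Premium, Region} and {ClaimID, CoverageType, Premium, VIN}.
{Adjuster, Premium, Region}: {Adjuster} determines {Adjuster, Region} here but is not a superkey — split on Adjuster --> Region, giving {Adjuster, Region} and {Adjuster, Premium}.
{Adjuster, Region} is in BCNF.
{Adjuster, Premium} is in BCNF.
{ClaimID, CoverageType, Premium, VIN}: {CoverageType} determines {CoverageType, VIN} here but is not a superkey — split on CoverageType --> VIN, giving {CoverageType, VIN} and {ClaimID, CoverageType, Premium}.
{CoverageType, VIN} is in BCNF.
{ClaimID, CoverageType, Premium} is in BCNF.

{Adjuster, Premium}; {Adjuster, Region}; {ClaimID, CoverageType, Premium}; {CoverageType, VIN}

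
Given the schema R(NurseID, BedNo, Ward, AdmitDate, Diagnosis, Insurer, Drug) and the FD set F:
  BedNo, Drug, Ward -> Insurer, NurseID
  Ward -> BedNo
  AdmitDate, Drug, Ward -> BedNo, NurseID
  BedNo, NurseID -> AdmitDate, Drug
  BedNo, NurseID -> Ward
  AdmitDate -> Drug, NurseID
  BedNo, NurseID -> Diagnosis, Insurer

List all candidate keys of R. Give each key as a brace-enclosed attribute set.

{AdmitDate, BedNo}, {AdmitDate, Ward}, {BedNo, NurseID}, {Drug, Ward}, {NurseID, Ward}

{AdmitDate, BedNo}⁺ = {AdmitDate, BedNo, Diagnosis, Drug, Insurer, NurseID, Ward} — all of the relation — so {AdmitDate, BedNo} is a candidate key.
{AdmitDate, Ward}⁺ = {AdmitDate, BedNo, Diagnosis, Drug, Insurer, NurseID, Ward} — all of the relation — so {AdmitDate, Ward} is a candidate key.
{BedNo, NurseID}⁺ = {AdmitDate, BedNo, Diagnosis, Drug, Insurer, NurseID, Ward} — all of the relation — so {BedNo, NurseID} is a candidate key.
{Drug, Ward}⁺ = {AdmitDate, BedNo, Diagnosis, Drug, Insurer, NurseID, Ward} — all of the relation — so {Drug, Ward} is a candidate key.
{NurseID, Ward}⁺ = {AdmitDate, BedNo, Diagnosis, Drug, Insurer, NurseID, Ward} — all of the relation — so {NurseID, Ward} is a candidate key.
No proper subset of any of these is a key, and no other minimal superkey exists.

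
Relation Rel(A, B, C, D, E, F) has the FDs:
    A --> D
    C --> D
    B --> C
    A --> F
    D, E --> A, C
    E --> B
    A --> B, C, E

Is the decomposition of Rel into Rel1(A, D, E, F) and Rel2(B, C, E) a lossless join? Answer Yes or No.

Rel1 ∩ Rel2 = {E}; its closure under F is {A, B, C, D, E, F}.
Rel1 is contained in that closure, so Rel1 ∩ Rel2 --> Rel1 holds and the join is lossless.

Yes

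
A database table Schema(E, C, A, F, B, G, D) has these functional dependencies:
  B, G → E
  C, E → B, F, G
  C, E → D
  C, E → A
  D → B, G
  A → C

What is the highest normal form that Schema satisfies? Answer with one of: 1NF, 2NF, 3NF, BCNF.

Candidate keys: {A, B, G}, {A, D}, {A, E}, {B, C, G}, {C, D}, {C, E}. Prime attributes: {A, B, C, D, E, G}.
B, G → E breaks BCNF: {B, G}⁺ = {B, E, G}, so {B, G} is not a superkey.
Since {E} ⊆ prime attributes and every other non-superkey FD also has a prime right side, the schema is in 3NF.

3NF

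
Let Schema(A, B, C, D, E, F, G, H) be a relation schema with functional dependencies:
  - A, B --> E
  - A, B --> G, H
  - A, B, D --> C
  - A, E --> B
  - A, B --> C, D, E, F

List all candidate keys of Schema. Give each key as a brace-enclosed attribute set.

No FD produces {A}, so it must be in every candidate key.
{A, B} is a candidate key since {A, B}⁺ = {A, B, C, D, E, F, G, H} covers every attribute.
{A, E} is a candidate key since {A, E}⁺ = {A, B, C, D, E, F, G, H} covers every attribute.
These are minimal and exhaustive — every other superkey contains one of them.

{A, B}, {A, E}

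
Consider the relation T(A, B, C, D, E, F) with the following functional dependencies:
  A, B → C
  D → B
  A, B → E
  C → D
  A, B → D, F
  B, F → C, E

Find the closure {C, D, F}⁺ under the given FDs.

Start with {C, D, F}.
D → B applies; add {B} → now {B, C, D, F}.
B, F → C, E applies; add {E} → now {B, C, D, E, F}.
No further FD applies.

{B, C, D, E, F}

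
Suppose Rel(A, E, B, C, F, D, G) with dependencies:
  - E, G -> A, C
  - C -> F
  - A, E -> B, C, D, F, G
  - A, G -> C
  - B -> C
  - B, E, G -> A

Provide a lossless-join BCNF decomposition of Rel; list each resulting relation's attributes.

Candidate keys of the original relation: {A, E}, {E, G}.
{A, B, C, D, E, F, G}: {C} determines {C, F} here but is not a superkey — split on C -> F, giving {C, F} and {A, B, C, D, E, G}.
{C, F} has no BCNF violation.
{A, B, C, D, E, G}: {A, G} determines {A, C, G} here but is not a superkey — split on A, G -> C, giving {A, C, G} and {A, B, D, E, G}.
{A, C, G} has no BCNF violation.
{A, B, D, E, G} has no BCNF violation.

{A, B, D, E, G}; {A, C, G}; {C, F}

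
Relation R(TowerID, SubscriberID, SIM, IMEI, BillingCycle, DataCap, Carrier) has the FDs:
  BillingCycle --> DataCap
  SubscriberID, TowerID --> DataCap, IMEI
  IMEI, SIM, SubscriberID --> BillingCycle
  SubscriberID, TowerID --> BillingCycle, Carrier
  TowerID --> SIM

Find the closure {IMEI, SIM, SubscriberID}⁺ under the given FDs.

Start with {IMEI, SIM, SubscriberID}.
IMEI, SIM, SubscriberID --> BillingCycle applies; add {BillingCycle} → now {BillingCycle, IMEI, SIM, SubscriberID}.
BillingCycle --> DataCap applies; add {DataCap} → now {BillingCycle, DataCap, IMEI, SIM, SubscriberID}.
No further FD applies.

{BillingCycle, DataCap, IMEI, SIM, SubscriberID}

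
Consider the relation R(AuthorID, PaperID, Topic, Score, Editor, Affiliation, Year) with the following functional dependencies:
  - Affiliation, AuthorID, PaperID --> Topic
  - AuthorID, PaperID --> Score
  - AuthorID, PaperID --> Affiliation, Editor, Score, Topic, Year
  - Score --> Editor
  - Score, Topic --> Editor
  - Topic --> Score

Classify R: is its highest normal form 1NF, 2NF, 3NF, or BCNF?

2NF

Candidate key: {AuthorID, PaperID}. Prime attributes: {AuthorID, PaperID}.
Score --> Editor: {Score}⁺ = {Editor, Score}, which is not all of the attributes, so the left side is not a superkey — BCNF is violated.
Score --> Editor determines the non-prime attribute {Editor} from a non-superkey — 3NF is violated.
No proper subset of a key has a non-prime attribute in its closure, so there is no partial dependency; 2NF holds.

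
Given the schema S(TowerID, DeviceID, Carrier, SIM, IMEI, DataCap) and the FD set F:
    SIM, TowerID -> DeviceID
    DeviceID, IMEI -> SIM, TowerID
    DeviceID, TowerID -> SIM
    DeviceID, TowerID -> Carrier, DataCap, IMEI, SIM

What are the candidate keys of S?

Closure of {DeviceID, IMEI} is {Carrier, DataCap, DeviceID, IMEI, SIM, TowerID}, the whole schema; {DeviceID, IMEI} is a candidate key.
Closure of {DeviceID, TowerID} is {Carrier, DataCap, DeviceID, IMEI, SIM, TowerID}, the whole schema; {DeviceID, TowerID} is a candidate key.
Closure of {SIM, TowerID} is {Carrier, DataCap, DeviceID, IMEI, SIM, TowerID}, the whole schema; {SIM, TowerID} is a candidate key.
Any other superkey properly contains one of these, so there are no further candidate keys.

{DeviceID, IMEI}, {DeviceID, TowerID}, {SIM, TowerID}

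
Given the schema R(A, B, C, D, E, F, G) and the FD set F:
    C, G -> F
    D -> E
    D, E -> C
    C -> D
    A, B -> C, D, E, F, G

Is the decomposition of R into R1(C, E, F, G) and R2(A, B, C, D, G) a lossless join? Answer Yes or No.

The shared attributes are {C, G} and {C, G}⁺ = {C, D, E, F, G}.
This includes all of R1, so the common attributes are a superkey of R1 — the join is lossless.

Yes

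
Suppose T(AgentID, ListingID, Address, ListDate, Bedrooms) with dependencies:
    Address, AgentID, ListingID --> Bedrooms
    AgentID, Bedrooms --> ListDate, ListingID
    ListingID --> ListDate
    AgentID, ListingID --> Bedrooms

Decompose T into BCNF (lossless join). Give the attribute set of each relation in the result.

{Address, AgentID, Bedrooms}; {AgentID, Bedrooms, ListingID}; {ListDate, ListingID}

Candidate keys of the original relation: {Address, AgentID, Bedrooms}, {Address, AgentID, ListingID}.
{Address, AgentID, Bedrooms, ListDate, ListingID}: {AgentID, Bedrooms} determines {AgentID, Bedrooms, ListDate, ListingID} here but is not a superkey — split on AgentID, Bedrooms --> ListDate, ListingID, giving {AgentID, Bedrooms, ListDate, ListingID} and {Address, AgentID, Bedrooms}.
{AgentID, Bedrooms, ListDate, ListingID}: {ListingID} determines {ListDate, ListingID} here but is not a superkey — split on ListingID --> ListDate, giving {ListDate, ListingID} and {AgentID, Bedrooms, ListingID}.
{ListDate, ListingID} has no BCNF violation.
{AgentID, Bedrooms, ListingID} has no BCNF violation.
{Address, AgentID, Bedrooms} has no BCNF violation.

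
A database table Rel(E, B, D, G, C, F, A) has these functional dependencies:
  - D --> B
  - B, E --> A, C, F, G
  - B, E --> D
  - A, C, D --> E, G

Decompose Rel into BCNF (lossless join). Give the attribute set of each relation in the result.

Candidate keys of the original relation: {A, C, D}, {B, E}, {D, E}.
{A, B, C, D, E, F, G}: {D} determines {B, D} here but is not a superkey — split on D --> B, giving {B, D} and {A, C, D, E, F, G}.
{B, D} is in BCNF.
{A, C, D, E, F, G} is in BCNF.

{A, C, D, E, F, G}; {B, D}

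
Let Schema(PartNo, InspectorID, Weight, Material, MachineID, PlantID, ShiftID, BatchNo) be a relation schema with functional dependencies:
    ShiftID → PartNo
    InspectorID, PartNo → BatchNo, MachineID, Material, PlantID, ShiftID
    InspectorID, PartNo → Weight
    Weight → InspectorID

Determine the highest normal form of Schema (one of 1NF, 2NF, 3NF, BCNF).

Candidate keys: {InspectorID, PartNo}, {InspectorID, ShiftID}, {PartNo, Weight}, {ShiftID, Weight}. Prime attributes: {InspectorID, PartNo, ShiftID, Weight}.
ShiftID → PartNo: {ShiftID}⁺ = {PartNo, ShiftID}, which is not all of the attributes, so the left side is not a superkey — BCNF is violated.
Its right-hand attributes {PartNo} are all prime, as are those of every other non-superkey FD — the relation is in 3NF.

3NF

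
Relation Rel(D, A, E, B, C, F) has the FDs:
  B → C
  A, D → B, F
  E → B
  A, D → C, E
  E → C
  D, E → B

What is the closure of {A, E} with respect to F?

Start with {A, E}.
E → B applies; add {B} → now {A, B, E}.
E → C applies; add {C} → now {A, B, C, E}.
No further FD applies.

{A, B, C, E}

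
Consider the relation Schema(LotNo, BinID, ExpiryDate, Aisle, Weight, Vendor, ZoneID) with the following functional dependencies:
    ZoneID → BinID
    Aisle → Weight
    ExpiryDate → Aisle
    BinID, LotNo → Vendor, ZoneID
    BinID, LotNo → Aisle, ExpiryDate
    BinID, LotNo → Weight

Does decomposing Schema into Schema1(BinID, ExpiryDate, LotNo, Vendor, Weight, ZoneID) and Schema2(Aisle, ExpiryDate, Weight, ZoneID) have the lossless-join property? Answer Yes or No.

Schema1 ∩ Schema2 = {ExpiryDate, Weight, ZoneID}; its closure under F is {Aisle, BinID, ExpiryDate, Weight, ZoneID}.
This includes all of Schema2, so the common attributes are a superkey of Schema2 — the join is lossless.

Yes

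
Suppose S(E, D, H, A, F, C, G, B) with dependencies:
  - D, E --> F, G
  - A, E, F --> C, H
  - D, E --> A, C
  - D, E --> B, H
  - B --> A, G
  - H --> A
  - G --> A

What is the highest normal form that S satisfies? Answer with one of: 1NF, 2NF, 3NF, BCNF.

2NF

Candidate key: {D, E}. Prime attributes: {D, E}.
For A, E, F --> C, H we have {A, E, F}⁺ = {A, C, E, F, H}; {A, E, F} is not a superkey, so BCNF fails.
Because {C, H} are non-prime and the left side of A, E, F --> C, H is not a superkey, the relation is not in 3NF.
No non-prime attribute depends on a proper subset of any candidate key, so 2NF holds.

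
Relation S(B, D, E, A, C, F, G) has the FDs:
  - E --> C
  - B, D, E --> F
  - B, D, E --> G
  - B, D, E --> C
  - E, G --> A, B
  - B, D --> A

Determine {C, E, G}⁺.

{A, B, C, E, G}

Start with {C, E, G}.
E, G --> A, B applies; add {A, B} → now {A, B, C, E, G}.
No further FD applies.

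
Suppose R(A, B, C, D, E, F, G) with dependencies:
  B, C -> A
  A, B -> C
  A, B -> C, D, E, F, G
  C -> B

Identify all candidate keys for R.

{A, B}, {C}

{C} is a candidate key since {C}⁺ = {A, B, C, D, E, F, G} covers every attribute.
{A, B} is a candidate key since {A, B}⁺ = {A, B, C, D, E, F, G} covers every attribute.
These are minimal and exhaustive — every other superkey contains one of them.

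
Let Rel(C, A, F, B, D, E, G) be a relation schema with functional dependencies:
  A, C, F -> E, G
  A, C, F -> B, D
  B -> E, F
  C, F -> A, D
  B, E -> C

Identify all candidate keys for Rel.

{B}⁺ = {A, B, C, D, E, F, G} — all of the relation — so {B} is a candidate key.
{C, F}⁺ = {A, B, C, D, E, F, G} — all of the relation — so {C, F} is a candidate key.
These are minimal and exhaustive — every other superkey contains one of them.

{B}, {C, F}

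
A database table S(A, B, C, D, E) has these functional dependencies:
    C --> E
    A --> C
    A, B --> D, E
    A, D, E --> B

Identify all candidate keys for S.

{A} never appears on the right of any FD, so every key must include it.
Closure of {A, B} is {A, B, C, D, E}, the whole schema; {A, B} is a candidate key.
Closure of {A, D} is {A, B, C, D, E}, the whole schema; {A, D} is a candidate key.
These are minimal and exhaustive — every other superkey contains one of them.

{A, B}, {A, D}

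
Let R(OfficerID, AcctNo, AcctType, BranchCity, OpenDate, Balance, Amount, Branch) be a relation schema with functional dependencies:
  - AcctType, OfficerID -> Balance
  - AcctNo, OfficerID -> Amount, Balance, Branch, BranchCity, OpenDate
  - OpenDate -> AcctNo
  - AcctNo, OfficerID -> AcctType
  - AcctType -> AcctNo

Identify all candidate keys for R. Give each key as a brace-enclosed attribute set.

Attributes never on any right-hand side: {OfficerID} — every candidate key must contain it.
{AcctNo, OfficerID}⁺ = {AcctNo, AcctType, Amount, Balance, Branch, BranchCity, OfficerID, OpenDate}, which is every attribute, so {AcctNo, OfficerID} is a candidate key.
{AcctType, OfficerID}⁺ = {AcctNo, AcctType, Amount, Balance, Branch, BranchCity, OfficerID, OpenDate}, which is every attribute, so {AcctType, OfficerID} is a candidate key.
{OfficerID, OpenDate}⁺ = {AcctNo, AcctType, Amount, Balance, Branch, BranchCity, OfficerID, OpenDate}, which is every attribute, so {OfficerID, OpenDate} is a candidate key.
No proper subset of any of these is a key, and no other minimal superkey exists.

{AcctNo, OfficerID}, {AcctType, OfficerID}, {OfficerID, OpenDate}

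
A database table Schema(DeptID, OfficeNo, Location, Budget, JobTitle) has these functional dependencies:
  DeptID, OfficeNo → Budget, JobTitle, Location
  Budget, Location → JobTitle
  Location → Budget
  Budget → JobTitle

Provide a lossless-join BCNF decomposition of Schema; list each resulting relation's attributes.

{Budget, JobTitle}; {Budget, Location}; {DeptID, Location, OfficeNo}

Candidate key of the original relation: {DeptID, OfficeNo}.
In {Budget, DeptID, JobTitle, Location, OfficeNo}, {Budget, Location} is not a superkey ({Budget, Location}⁺ restricted to this set is {Budget, JobTitle, Location}), so split on Budget, Location → JobTitle into {Budget, JobTitle, Location} and {Budget, DeptID, Location, OfficeNo}.
In {Budget, JobTitle, Location}, {Budget} is not a superkey ({Budget}⁺ restricted to this set is {Budget, JobTitle}), so split on Budget → JobTitle into {Budget, JobTitle} and {Budget, Location}.
{Budget, JobTitle} has no BCNF violation.
{Budget, Location} has no BCNF violation.
In {Budget, DeptID, Location, OfficeNo}, {Location} is not a superkey ({Location}⁺ restricted to this set is {Budget, Location}), so split on Location → Budget into {Budget, Location} and {DeptID, Location, OfficeNo}.
{Budget, Location} has no BCNF violation.
{DeptID, Location, OfficeNo} has no BCNF violation.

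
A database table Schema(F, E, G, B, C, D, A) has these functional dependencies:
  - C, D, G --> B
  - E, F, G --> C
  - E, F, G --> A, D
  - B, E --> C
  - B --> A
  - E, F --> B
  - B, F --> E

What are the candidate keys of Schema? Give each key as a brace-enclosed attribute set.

{B, F, G}, {C, D, F, G}, {E, F, G}

{F, G} never appear on the right of any FD, so every key must include all of them.
{B, F, G}⁺ = {A, B, C, D, E, F, G} — all of the relation — so {B, F, G} is a candidate key.
{E, F, G}⁺ = {A, B, C, D, E, F, G} — all of the relation — so {E, F, G} is a candidate key.
{C, D, F, G}⁺ = {A, B, C, D, E, F, G} — all of the relation — so {C, D, F, G} is a candidate key.
Any other superkey properly contains one of these, so there are no further candidate keys.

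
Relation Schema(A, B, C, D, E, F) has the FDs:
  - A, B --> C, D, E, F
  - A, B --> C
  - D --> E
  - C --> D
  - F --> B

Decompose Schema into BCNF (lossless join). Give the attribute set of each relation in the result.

{A, C, F}; {B, F}; {C, D}; {D, E}

Candidate keys of the original relation: {A, B}, {A, F}.
{A, B, C, D, E, F}: {D} determines {D, E} here but is not a superkey — split on D --> E, giving {D, E} and {A, B, C, D, F}.
{D, E}: every determinant is a superkey — BCNF.
{A, B, C, D, F}: {C} determines {C, D} here but is not a superkey — split on C --> D, giving {C, D} and {A, B, C, F}.
{C, D}: every determinant is a superkey — BCNF.
{A, B, C, F}: {F} determines {B, F} here but is not a superkey — split on F --> B, giving {B, F} and {A, C, F}.
{B, F}: every determinant is a superkey — BCNF.
{A, C, F}: every determinant is a superkey — BCNF.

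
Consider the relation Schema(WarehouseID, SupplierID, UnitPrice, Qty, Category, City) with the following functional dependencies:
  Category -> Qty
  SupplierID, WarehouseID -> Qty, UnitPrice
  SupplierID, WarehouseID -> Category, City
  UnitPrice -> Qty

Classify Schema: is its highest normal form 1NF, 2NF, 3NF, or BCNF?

2NF

Candidate key: {SupplierID, WarehouseID}. Prime attributes: {SupplierID, WarehouseID}.
Category -> Qty breaks BCNF: {Category}⁺ = {Category, Qty}, so {Category} is not a superkey.
Because {Qty} is non-prime and the left side of Category -> Qty is not a superkey, the relation is not in 3NF.
No proper subset of a key has a non-prime attribute in its closure, so there is no partial dependency; 2NF holds.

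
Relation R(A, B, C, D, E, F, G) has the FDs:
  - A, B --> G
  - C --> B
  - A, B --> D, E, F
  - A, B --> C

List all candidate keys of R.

Attributes never on any right-hand side: {A} — every candidate key must contain it.
Closure of {A, B} is {A, B, C, D, E, F, G}, the whole schema; {A, B} is a candidate key.
Closure of {A, C} is {A, B, C, D, E, F, G}, the whole schema; {A, C} is a candidate key.
These are minimal and exhaustive — every other superkey contains one of them.

{A, B}, {A, C}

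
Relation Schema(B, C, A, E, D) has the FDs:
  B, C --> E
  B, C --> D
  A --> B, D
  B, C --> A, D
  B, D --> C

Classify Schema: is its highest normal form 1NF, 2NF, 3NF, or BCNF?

Candidate keys: {A}, {B, C}, {B, D}. Prime attributes: {A, B, C, D}.
Each dependency's left side is a superkey — BCNF holds.

BCNF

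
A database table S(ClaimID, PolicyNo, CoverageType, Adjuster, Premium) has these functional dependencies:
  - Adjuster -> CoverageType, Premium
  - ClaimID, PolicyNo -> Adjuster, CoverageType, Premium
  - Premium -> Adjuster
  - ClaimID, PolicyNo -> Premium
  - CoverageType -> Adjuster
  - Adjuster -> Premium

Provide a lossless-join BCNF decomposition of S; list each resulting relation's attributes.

{Adjuster, ClaimID, PolicyNo}; {Adjuster, CoverageType, Premium}

Candidate key of the original relation: {ClaimID, PolicyNo}.
{Adjuster, ClaimID, CoverageType, PolicyNo, Premium}: {Adjuster} determines {Adjuster, CoverageType, Premium} here but is not a superkey — split on Adjuster -> CoverageType, Premium, giving {Adjuster, CoverageType, Premium} and {Adjuster, ClaimID, PolicyNo}.
{Adjuster, CoverageType, Premium} is in BCNF.
{Adjuster, ClaimID, PolicyNo} is in BCNF.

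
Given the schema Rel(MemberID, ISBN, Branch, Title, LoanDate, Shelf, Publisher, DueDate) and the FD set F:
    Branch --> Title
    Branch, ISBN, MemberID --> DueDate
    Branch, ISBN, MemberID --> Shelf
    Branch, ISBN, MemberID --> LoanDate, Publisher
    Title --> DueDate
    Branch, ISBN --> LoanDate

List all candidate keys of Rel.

{Branch, ISBN, MemberID}

{Branch, ISBN, MemberID} never appear on the right of any FD, so every key must include all of them.
Closure of {Branch, ISBN, MemberID} is {Branch, DueDate, ISBN, LoanDate, MemberID, Publisher, Shelf, Title}, the whole schema; {Branch, ISBN, MemberID} is a candidate key.
No other minimal set has full closure, so this is the only candidate key.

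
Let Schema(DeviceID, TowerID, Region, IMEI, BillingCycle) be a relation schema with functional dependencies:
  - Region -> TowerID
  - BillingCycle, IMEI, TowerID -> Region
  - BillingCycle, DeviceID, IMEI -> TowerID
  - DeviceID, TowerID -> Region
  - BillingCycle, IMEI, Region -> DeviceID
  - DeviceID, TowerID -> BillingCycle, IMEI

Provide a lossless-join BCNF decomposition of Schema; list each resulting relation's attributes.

{BillingCycle, DeviceID, IMEI, Region}; {Region, TowerID}

Candidate keys of the original relation: {BillingCycle, DeviceID, IMEI}, {BillingCycle, IMEI, Region}, {BillingCycle, IMEI, TowerID}, {DeviceID, Region}, {DeviceID, TowerID}.
In {BillingCycle, DeviceID, IMEI, Region, TowerID}, {Region} is not a superkey ({Region}⁺ restricted to this set is {Region, TowerID}), so split on Region -> TowerID into {Region, TowerID} and {BillingCycle, DeviceID, IMEI, Region}.
{Region, TowerID}: every determinant is a superkey — BCNF.
{BillingCycle, DeviceID, IMEI, Region}: every determinant is a superkey — BCNF.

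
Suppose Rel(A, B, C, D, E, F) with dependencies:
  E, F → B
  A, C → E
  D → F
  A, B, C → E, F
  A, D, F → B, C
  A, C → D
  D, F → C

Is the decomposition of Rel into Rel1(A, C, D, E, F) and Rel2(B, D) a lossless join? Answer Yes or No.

No

Common attributes: {D}; their closure is {C, D, F}.
Neither Rel1 nor Rel2 is contained in that closure, so the decomposition is lossy.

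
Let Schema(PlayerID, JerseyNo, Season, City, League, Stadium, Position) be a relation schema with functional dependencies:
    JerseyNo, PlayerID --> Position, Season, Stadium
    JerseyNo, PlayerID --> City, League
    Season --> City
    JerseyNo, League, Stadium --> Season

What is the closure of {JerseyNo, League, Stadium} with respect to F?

{City, JerseyNo, League, Season, Stadium}

Start with {JerseyNo, League, Stadium}.
JerseyNo, League, Stadium --> Season applies; add {Season} → now {JerseyNo, League, Season, Stadium}.
Season --> City applies; add {City} → now {City, JerseyNo, League, Season, Stadium}.
No further FD applies.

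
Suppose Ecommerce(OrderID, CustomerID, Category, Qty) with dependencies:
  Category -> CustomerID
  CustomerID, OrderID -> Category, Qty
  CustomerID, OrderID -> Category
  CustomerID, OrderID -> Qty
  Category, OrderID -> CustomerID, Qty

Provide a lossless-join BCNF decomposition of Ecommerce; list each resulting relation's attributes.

Candidate keys of the original relation: {Category, OrderID}, {CustomerID, OrderID}.
{Category, CustomerID, OrderID, Qty}: {Category} determines {Category, CustomerID} here but is not a superkey — split on Category -> CustomerID, giving {Category, CustomerID} and {Category, OrderID, Qty}.
{Category, CustomerID} has no BCNF violation.
{Category, OrderID, Qty} has no BCNF violation.

{Category, CustomerID}; {Category, OrderID, Qty}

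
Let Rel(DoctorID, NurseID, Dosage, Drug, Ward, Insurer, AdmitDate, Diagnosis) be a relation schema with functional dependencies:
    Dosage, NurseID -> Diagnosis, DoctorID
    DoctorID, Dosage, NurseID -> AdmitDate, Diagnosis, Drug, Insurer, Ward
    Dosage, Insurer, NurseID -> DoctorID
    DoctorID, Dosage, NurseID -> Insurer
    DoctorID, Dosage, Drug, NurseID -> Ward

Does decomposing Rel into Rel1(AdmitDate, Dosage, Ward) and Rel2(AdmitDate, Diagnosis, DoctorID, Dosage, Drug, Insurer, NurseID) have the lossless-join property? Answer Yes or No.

The shared attributes are {AdmitDate, Dosage} and {AdmitDate, Dosage}⁺ = {AdmitDate, Dosage}.
Rel1 ⊄ {AdmitDate, Dosage} and Rel2 ⊄ {AdmitDate, Dosage}, so the split is lossy.

No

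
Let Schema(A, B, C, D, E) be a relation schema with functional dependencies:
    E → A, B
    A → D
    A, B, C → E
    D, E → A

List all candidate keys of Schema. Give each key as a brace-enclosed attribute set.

{A, B, C}, {C, E}

Attributes never on any right-hand side: {C} — every candidate key must contain it.
{C, E}⁺ = {A, B, C, D, E} — all of the relation — so {C, E} is a candidate key.
{A, B, C}⁺ = {A, B, C, D, E} — all of the relation — so {A, B, C} is a candidate key.
No proper subset of any of these is a key, and no other minimal superkey exists.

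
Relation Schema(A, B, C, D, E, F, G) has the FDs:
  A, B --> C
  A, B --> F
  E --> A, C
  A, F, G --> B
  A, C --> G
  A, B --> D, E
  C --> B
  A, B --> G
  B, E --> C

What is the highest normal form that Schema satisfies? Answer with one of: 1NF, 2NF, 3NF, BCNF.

Candidate keys: {A, B}, {A, C}, {A, F, G}, {E}. Prime attributes: {A, B, C, E, F, G}.
C --> B breaks BCNF: {C}⁺ = {B, C}, so {C} is not a superkey.
Its right-hand attributes {B} are all prime, as are those of every other non-superkey FD — the relation is in 3NF.

3NF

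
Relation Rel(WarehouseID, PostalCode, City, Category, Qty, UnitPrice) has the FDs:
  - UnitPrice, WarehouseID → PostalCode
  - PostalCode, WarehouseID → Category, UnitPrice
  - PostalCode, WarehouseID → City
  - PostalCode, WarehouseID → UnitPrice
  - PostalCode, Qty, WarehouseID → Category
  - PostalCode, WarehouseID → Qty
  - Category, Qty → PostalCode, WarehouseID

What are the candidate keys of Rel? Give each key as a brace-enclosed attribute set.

{Category, Qty}⁺ = {Category, City, PostalCode, Qty, UnitPrice, WarehouseID}, which is every attribute, so {Category, Qty} is a candidate key.
{PostalCode, WarehouseID}⁺ = {Category, City, PostalCode, Qty, UnitPrice, WarehouseID}, which is every attribute, so {PostalCode, WarehouseID} is a candidate key.
{UnitPrice, WarehouseID}⁺ = {Category, City, PostalCode, Qty, UnitPrice, WarehouseID}, which is every attribute, so {UnitPrice, WarehouseID} is a candidate key.
These are minimal and exhaustive — every other superkey contains one of them.

{Category, Qty}, {PostalCode, WarehouseID}, {UnitPrice, WarehouseID}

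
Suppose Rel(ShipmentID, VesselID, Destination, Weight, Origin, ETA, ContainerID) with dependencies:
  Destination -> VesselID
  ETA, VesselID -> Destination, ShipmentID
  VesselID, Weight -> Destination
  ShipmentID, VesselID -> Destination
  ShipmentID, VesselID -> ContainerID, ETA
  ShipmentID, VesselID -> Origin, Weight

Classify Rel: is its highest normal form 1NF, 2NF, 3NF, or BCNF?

Candidate keys: {Destination, ETA}, {Destination, ShipmentID}, {ETA, VesselID}, {ShipmentID, VesselID}. Prime attributes: {Destination, ETA, ShipmentID, VesselID}.
For Destination -> VesselID we have {Destination}⁺ = {Destination, VesselID}; {Destination} is not a superkey, so BCNF fails.
Since {VesselID} ⊆ prime attributes and every other non-superkey FD also has a prime right side, the schema is in 3NF.

3NF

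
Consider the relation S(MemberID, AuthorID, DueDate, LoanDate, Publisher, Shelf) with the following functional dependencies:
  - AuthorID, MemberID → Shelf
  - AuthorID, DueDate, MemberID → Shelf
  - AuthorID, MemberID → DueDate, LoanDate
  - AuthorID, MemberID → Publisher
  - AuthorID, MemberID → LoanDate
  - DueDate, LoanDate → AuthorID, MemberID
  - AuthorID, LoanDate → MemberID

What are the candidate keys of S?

{AuthorID, LoanDate}, {AuthorID, MemberID}, {DueDate, LoanDate}

Closure of {AuthorID, LoanDate} is {AuthorID, DueDate, LoanDate, MemberID, Publisher, Shelf}, the whole schema; {AuthorID, LoanDate} is a candidate key.
Closure of {AuthorID, MemberID} is {AuthorID, DueDate, LoanDate, MemberID, Publisher, Shelf}, the whole schema; {AuthorID, MemberID} is a candidate key.
Closure of {DueDate, LoanDate} is {AuthorID, DueDate, LoanDate, MemberID, Publisher, Shelf}, the whole schema; {DueDate, LoanDate} is a candidate key.
These are minimal and exhaustive — every other superkey contains one of them.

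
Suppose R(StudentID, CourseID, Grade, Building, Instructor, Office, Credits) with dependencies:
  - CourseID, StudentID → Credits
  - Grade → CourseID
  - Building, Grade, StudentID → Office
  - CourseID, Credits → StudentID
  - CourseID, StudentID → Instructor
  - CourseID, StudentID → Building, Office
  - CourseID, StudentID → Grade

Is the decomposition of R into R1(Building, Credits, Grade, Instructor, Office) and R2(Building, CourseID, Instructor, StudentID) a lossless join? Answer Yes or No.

No

The shared attributes are {Building, Instructor} and {Building, Instructor}⁺ = {Building, Instructor}.
Neither R1 nor R2 is contained in that closure, so the decomposition is lossy.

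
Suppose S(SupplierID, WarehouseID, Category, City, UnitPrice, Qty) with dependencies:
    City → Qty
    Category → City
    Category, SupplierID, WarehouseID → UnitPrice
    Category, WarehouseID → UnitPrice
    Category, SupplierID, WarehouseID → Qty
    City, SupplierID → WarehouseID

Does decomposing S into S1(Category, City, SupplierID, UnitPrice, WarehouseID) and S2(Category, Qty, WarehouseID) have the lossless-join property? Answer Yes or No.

S1 ∩ S2 = {Category, WarehouseID}; its closure under F is {Category, City, Qty, UnitPrice, WarehouseID}.
This includes all of S2, so the common attributes are a superkey of S2 — the join is lossless.

Yes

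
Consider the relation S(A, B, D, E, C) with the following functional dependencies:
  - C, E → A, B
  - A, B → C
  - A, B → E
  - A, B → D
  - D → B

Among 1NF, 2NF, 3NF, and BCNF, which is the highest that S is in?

3NF

Candidate keys: {A, B}, {A, D}, {C, E}. Prime attributes: {A, B, C, D, E}.
D → B breaks BCNF: {D}⁺ = {B, D}, so {D} is not a superkey.
But every attribute on its right side ({B}) is prime, and the same holds for every other non-superkey FD, so 3NF still holds.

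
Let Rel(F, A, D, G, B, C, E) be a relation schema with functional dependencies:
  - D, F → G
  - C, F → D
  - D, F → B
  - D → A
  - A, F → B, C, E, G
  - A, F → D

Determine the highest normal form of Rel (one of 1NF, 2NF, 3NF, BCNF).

3NF

Candidate keys: {A, F}, {C, F}, {D, F}. Prime attributes: {A, C, D, F}.
D → A: {D}⁺ = {A, D}, which is not all of the attributes, so the left side is not a superkey — BCNF is violated.
But every attribute on its right side ({A}) is prime, and the same holds for every other non-superkey FD, so 3NF still holds.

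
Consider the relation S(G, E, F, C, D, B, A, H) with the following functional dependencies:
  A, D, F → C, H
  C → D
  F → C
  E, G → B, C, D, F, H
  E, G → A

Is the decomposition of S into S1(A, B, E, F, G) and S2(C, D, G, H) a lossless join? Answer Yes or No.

S1 ∩ S2 = {G}; its closure under F is {G}.
Neither S1 nor S2 is contained in that closure, so the decomposition is lossy.

No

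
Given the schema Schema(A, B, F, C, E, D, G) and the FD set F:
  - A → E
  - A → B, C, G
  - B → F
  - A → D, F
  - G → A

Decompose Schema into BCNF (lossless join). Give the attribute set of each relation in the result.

Candidate keys of the original relation: {A}, {G}.
{A, B, C, D, E, F, G}: {B} determines {B, F} here but is not a superkey — split on B → F, giving {B, F} and {A, B, C, D, E, G}.
{B, F} is in BCNF.
{A, B, C, D, E, G} is in BCNF.

{A, B, C, D, E, G}; {B, F}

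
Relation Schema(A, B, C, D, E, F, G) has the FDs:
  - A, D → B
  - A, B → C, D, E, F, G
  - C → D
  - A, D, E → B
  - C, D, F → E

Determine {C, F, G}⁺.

{C, D, E, F, G}

Start with {C, F, G}.
C → D applies; add {D} → now {C, D, F, G}.
C, D, F → E applies; add {E} → now {C, D, E, F, G}.
No further FD applies.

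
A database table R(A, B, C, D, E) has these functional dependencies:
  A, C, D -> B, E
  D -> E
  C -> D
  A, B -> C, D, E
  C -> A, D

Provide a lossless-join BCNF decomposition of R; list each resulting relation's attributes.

Candidate keys of the original relation: {A, B}, {C}.
{A, B, C, D, E}: {D} determines {D, E} here but is not a superkey — split on D -> E, giving {D, E} and {A, B, C, D}.
{D, E} has no BCNF violation.
{A, B, C, D} has no BCNF violation.

{A, B, C, D}; {D, E}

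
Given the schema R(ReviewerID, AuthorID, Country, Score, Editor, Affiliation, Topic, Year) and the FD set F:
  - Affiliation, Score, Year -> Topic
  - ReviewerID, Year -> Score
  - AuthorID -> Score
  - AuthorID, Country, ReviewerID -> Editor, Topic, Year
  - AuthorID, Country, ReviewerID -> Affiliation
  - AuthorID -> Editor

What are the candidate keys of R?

{AuthorID, Country, ReviewerID}

{AuthorID, Country, ReviewerID} never appear on the right of any FD, so every key must include all of them.
Closure of {AuthorID, Country, ReviewerID} is {Affiliation, AuthorID, Country, Editor, ReviewerID, Score, Topic, Year}, the whole schema; {AuthorID, Country, ReviewerID} is a candidate key.
No smaller or unrelated set reaches every attribute, so there are no other keys.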